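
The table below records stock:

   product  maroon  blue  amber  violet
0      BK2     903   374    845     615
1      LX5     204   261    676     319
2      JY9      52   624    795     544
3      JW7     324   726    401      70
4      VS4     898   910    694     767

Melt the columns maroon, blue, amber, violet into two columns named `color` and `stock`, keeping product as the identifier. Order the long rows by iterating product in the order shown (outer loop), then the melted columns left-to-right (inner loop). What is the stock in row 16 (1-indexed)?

70

20 rows total (5 × 4). Row 16: index ⌊(16-1)/4⌋ = 3 into product → JW7; (16-1) mod 4 = 3 into the melted columns → violet.
So row 16 is (JW7, violet, 70); stock = 70.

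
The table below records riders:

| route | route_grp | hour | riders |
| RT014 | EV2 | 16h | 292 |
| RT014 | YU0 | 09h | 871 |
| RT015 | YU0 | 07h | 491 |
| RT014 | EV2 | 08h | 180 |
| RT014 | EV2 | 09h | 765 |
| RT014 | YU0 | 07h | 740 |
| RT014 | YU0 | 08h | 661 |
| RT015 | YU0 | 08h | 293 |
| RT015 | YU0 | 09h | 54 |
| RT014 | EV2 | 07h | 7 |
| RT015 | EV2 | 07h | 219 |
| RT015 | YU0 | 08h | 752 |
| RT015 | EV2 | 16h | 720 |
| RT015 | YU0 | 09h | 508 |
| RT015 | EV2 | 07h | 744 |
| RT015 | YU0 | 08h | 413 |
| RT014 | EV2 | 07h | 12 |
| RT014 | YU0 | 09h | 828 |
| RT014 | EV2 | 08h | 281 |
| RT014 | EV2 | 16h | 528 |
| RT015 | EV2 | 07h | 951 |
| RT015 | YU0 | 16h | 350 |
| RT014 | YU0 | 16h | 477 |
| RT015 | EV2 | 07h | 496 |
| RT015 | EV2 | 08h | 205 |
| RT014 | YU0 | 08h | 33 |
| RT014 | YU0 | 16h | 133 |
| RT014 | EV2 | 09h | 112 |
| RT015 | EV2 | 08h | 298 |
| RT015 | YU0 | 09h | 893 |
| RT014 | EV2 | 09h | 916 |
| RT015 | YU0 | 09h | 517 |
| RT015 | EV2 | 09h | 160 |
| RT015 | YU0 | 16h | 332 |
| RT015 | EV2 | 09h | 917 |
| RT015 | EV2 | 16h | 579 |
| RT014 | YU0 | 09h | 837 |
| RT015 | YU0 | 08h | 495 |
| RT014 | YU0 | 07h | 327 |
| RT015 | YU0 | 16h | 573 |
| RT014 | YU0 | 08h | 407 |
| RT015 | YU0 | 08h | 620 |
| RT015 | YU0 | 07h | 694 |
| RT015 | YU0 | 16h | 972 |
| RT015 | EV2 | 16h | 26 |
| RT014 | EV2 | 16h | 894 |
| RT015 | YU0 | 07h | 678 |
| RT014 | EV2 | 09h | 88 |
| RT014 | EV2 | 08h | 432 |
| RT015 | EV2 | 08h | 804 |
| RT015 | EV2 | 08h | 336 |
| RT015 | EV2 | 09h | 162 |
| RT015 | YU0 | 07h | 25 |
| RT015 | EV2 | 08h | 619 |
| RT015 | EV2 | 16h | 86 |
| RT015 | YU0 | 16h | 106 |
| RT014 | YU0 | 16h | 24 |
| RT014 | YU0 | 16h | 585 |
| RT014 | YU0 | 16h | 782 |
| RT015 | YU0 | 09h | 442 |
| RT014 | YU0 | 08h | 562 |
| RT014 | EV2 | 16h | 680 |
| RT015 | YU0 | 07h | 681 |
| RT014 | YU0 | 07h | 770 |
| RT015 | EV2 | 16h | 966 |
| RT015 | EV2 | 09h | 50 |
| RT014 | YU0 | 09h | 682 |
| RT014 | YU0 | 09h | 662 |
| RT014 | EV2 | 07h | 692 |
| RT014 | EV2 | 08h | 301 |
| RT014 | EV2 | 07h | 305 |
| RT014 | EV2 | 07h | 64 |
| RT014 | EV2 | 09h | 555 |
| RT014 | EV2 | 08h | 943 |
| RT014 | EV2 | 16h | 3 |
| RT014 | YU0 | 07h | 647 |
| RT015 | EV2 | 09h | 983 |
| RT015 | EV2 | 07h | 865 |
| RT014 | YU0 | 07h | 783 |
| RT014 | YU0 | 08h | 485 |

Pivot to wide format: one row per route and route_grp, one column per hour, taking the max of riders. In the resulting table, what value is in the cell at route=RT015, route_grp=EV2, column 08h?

Rows with route=RT015, route_grp=EV2 and hour=08h: riders values are 205, 298, 804, 336, 619.
max(205, 298, 804, 336, 619) = 804.

804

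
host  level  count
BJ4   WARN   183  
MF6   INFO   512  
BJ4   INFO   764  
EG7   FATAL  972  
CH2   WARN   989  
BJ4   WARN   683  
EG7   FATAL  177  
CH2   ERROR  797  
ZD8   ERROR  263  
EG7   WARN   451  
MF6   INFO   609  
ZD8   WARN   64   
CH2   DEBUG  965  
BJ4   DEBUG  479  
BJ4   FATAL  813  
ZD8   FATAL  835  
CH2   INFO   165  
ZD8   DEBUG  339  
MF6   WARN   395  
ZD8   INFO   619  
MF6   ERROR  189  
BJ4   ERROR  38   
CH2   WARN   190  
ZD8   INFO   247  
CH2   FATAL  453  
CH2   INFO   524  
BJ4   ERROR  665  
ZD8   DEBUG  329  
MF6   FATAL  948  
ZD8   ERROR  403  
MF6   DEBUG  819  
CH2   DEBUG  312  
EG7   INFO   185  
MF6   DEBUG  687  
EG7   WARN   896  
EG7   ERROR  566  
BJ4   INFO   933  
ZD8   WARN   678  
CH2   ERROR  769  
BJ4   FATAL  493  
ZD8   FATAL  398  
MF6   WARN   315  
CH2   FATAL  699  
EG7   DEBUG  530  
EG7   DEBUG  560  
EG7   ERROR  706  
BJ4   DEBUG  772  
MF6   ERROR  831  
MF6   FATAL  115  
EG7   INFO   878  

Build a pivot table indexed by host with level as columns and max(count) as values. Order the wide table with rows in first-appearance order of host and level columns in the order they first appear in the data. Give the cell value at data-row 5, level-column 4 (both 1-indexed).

With rows in first-appearance order of host, row 5 is host=ZD8. level columns in first-appearance order: WARN, INFO, FATAL, ERROR, DEBUG; column 4 is ERROR.
Long rows with host=ZD8, level=ERROR: max(263, 403) = 403.

403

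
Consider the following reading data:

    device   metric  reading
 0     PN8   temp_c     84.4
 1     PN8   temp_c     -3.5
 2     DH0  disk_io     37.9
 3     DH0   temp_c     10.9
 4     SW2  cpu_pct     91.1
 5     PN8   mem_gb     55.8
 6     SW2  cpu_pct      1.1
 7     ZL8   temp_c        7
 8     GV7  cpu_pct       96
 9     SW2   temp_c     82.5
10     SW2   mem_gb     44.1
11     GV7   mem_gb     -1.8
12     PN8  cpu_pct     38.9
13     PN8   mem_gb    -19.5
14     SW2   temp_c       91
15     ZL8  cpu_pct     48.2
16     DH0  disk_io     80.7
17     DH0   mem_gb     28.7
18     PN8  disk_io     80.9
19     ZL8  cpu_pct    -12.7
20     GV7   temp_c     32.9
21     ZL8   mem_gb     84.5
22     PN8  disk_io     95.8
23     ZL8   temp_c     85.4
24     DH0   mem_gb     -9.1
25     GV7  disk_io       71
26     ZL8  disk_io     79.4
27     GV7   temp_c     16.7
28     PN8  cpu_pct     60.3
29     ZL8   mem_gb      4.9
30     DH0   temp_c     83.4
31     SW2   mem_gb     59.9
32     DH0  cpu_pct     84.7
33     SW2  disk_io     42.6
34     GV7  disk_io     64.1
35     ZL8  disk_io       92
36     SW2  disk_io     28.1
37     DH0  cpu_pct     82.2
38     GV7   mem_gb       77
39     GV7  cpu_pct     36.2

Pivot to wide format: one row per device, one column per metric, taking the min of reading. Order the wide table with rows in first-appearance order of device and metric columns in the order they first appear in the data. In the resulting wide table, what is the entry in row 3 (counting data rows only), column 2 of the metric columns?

With rows in first-appearance order of device, row 3 is device=SW2. metric columns in first-appearance order: temp_c, disk_io, cpu_pct, mem_gb; column 2 is disk_io.
Long rows with device=SW2, metric=disk_io: min(42.6, 28.1) = 28.1.

28.1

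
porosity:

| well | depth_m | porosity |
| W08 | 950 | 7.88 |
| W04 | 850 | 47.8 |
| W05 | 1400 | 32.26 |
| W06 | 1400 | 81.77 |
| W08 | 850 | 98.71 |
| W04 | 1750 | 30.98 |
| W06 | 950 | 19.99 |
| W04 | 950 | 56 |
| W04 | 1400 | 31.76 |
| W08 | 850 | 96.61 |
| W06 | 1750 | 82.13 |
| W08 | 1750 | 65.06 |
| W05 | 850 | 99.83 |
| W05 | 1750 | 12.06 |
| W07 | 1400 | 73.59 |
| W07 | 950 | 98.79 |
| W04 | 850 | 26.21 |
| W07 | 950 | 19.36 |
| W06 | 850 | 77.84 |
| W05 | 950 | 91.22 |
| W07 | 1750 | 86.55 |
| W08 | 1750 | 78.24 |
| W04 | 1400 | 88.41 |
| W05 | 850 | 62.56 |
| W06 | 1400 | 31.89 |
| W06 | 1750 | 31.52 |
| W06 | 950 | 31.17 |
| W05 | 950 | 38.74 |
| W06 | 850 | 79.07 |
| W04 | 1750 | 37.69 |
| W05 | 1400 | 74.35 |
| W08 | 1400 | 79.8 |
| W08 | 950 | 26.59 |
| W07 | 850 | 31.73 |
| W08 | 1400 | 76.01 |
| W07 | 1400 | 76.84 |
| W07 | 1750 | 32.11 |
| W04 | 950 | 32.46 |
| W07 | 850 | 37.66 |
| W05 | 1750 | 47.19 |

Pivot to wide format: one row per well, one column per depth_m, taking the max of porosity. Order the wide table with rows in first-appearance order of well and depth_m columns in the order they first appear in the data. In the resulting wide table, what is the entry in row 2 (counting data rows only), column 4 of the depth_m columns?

With rows in first-appearance order of well, row 2 is well=W04. depth_m columns in first-appearance order: 950, 850, 1400, 1750; column 4 is 1750.
Long rows with well=W04, depth_m=1750: max(30.98, 37.69) = 37.69.

37.69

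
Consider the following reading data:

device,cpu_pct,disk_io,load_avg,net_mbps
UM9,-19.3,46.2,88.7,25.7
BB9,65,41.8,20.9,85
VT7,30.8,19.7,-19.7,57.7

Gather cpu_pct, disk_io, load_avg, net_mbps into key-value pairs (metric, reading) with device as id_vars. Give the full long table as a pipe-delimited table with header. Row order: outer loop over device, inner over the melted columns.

Each (device, column) pair becomes one row: 3 × 4 = 12 rows.
For example, (UM9, cpu_pct) → reading=-19.3.

| device | metric | reading |
| UM9 | cpu_pct | -19.3 |
| UM9 | disk_io | 46.2 |
| UM9 | load_avg | 88.7 |
| UM9 | net_mbps | 25.7 |
| BB9 | cpu_pct | 65 |
| BB9 | disk_io | 41.8 |
| BB9 | load_avg | 20.9 |
| BB9 | net_mbps | 85 |
| VT7 | cpu_pct | 30.8 |
| VT7 | disk_io | 19.7 |
| VT7 | load_avg | -19.7 |
| VT7 | net_mbps | 57.7 |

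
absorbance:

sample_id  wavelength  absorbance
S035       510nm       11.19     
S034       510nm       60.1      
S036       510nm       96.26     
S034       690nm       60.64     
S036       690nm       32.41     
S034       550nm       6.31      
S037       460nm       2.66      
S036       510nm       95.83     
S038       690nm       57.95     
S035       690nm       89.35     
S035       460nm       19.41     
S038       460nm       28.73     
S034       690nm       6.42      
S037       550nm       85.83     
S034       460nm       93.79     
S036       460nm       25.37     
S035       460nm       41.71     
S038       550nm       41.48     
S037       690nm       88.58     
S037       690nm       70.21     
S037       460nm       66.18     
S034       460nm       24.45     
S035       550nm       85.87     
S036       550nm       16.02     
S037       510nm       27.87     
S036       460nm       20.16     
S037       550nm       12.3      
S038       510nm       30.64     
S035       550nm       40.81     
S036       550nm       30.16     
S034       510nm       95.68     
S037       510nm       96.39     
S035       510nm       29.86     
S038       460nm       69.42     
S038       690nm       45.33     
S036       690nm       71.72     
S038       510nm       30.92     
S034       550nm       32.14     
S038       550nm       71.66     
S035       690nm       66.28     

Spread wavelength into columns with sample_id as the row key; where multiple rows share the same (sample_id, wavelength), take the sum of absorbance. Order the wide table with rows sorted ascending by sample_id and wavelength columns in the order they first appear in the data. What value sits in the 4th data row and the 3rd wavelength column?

With rows sorted ascending by sample_id, row 4 is sample_id=S037. wavelength columns in first-appearance order: 510nm, 690nm, 550nm, 460nm; column 3 is 550nm.
Long rows with sample_id=S037, wavelength=550nm: 85.83 + 12.3 = 98.13.

98.13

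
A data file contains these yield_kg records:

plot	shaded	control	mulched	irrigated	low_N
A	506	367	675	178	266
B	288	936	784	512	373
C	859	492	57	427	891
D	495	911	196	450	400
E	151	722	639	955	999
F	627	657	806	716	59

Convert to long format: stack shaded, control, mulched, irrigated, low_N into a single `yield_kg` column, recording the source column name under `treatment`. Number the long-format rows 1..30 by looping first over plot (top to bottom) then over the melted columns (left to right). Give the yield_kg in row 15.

30 rows total (6 × 5). Row 15: index ⌊(15-1)/5⌋ = 2 into plot → C; (15-1) mod 5 = 4 into the melted columns → low_N.
So row 15 is (C, low_N, 891); yield_kg = 891.

891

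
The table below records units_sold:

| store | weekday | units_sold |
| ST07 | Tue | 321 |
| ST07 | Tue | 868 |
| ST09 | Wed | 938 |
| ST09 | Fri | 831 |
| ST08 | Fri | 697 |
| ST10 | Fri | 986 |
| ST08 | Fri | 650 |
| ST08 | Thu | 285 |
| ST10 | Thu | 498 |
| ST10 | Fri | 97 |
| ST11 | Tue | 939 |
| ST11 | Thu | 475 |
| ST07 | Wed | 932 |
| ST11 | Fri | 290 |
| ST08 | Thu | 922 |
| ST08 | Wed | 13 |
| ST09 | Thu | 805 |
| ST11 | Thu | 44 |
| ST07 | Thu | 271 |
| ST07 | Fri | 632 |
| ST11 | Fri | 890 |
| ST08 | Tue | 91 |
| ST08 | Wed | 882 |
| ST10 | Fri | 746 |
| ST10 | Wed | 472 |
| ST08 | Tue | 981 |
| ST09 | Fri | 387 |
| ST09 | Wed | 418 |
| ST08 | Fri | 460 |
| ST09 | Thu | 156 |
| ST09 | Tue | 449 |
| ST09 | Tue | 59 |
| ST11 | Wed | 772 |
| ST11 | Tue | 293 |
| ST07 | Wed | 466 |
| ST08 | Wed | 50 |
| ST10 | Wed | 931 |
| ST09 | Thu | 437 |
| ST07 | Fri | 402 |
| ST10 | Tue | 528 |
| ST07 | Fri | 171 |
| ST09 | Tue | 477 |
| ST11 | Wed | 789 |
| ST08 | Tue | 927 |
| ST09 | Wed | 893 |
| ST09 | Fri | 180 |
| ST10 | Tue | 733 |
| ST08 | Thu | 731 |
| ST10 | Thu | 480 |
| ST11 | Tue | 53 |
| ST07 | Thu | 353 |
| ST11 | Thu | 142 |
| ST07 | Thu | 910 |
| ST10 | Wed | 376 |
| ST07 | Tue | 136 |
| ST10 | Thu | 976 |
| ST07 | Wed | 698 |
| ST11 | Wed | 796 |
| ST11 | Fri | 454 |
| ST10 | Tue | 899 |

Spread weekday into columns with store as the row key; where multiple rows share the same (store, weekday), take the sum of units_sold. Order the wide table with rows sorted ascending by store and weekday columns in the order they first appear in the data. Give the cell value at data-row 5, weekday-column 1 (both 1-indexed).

With rows sorted ascending by store, row 5 is store=ST11. weekday columns in first-appearance order: Tue, Wed, Fri, Thu; column 1 is Tue.
Long rows with store=ST11, weekday=Tue: 939 + 293 + 53 = 1285.

1285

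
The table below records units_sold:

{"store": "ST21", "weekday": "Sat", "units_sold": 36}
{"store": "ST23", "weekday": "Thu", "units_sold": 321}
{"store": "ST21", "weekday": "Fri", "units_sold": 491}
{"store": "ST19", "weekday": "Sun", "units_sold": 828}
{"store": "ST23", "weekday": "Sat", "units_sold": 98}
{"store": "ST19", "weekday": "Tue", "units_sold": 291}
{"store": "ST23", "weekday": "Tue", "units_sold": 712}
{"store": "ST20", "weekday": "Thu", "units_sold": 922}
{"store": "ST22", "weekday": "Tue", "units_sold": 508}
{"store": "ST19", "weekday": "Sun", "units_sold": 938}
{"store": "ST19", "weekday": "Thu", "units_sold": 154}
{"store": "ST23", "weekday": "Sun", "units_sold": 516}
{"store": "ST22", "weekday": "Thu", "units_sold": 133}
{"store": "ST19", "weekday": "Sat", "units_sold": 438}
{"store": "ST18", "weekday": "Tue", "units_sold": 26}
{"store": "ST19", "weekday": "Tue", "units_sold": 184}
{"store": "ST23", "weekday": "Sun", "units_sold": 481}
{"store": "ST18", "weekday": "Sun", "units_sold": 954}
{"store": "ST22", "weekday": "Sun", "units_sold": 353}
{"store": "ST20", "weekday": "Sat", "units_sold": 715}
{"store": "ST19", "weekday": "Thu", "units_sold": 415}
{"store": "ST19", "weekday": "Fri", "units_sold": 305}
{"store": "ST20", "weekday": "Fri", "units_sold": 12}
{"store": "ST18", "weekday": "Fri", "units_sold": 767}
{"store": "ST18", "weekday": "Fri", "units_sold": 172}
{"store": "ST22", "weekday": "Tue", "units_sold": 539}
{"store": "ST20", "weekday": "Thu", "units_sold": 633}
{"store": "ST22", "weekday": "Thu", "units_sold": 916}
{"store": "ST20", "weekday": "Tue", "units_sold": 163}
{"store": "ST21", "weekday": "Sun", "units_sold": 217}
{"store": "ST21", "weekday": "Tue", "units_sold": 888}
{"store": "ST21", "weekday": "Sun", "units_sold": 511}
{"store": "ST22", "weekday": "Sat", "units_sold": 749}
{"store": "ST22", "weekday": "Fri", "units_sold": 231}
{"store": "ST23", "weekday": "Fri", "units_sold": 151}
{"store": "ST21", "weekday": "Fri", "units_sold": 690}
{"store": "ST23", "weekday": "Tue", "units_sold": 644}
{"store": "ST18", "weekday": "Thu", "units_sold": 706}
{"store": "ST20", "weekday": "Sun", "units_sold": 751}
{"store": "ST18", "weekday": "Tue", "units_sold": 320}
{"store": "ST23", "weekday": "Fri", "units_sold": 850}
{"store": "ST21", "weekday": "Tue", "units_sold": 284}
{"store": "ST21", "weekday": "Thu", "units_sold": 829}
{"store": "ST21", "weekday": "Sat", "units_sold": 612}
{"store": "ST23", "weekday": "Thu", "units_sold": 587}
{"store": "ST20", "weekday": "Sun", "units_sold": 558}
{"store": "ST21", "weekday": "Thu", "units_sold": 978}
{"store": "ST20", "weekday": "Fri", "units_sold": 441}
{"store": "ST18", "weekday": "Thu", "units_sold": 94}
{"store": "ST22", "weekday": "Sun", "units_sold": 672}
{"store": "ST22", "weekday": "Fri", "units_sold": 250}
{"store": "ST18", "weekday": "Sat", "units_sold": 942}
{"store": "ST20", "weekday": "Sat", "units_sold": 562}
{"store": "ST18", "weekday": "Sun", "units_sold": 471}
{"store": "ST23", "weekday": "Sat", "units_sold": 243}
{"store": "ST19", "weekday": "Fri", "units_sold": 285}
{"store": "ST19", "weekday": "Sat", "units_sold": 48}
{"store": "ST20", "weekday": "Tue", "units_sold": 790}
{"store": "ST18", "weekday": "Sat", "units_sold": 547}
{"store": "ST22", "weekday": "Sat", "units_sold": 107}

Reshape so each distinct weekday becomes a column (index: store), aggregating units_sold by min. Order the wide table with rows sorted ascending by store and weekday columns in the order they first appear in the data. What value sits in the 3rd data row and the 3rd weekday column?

With rows sorted ascending by store, row 3 is store=ST20. weekday columns in first-appearance order: Sat, Thu, Fri, Sun, Tue; column 3 is Fri.
Long rows with store=ST20, weekday=Fri: min(12, 441) = 12.

12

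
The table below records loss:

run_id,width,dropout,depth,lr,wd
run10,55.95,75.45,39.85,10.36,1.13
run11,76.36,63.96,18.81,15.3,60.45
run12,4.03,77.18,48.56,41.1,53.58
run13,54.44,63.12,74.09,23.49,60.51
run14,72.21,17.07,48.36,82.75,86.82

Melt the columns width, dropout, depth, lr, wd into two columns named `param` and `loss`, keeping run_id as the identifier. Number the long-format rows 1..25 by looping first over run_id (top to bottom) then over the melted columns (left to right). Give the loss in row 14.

25 rows total (5 × 5). Row 14: index ⌊(14-1)/5⌋ = 2 into run_id → run12; (14-1) mod 5 = 3 into the melted columns → lr.
So row 14 is (run12, lr, 41.1); loss = 41.1.

41.1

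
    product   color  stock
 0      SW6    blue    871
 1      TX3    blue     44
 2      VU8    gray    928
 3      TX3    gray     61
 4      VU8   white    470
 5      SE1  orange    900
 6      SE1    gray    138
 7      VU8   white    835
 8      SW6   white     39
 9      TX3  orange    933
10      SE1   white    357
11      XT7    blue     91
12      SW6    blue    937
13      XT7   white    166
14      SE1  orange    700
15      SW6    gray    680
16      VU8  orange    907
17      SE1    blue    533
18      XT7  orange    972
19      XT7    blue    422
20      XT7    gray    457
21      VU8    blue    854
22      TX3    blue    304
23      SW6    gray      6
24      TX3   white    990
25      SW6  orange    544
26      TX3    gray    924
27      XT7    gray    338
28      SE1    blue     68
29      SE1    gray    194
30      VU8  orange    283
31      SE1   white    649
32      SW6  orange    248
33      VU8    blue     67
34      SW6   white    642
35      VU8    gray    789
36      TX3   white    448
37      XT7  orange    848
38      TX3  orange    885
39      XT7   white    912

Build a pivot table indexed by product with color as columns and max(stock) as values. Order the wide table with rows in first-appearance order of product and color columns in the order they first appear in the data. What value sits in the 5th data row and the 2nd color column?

457

With rows in first-appearance order of product, row 5 is product=XT7. color columns in first-appearance order: blue, gray, white, orange; column 2 is gray.
Long rows with product=XT7, color=gray: max(457, 338) = 457.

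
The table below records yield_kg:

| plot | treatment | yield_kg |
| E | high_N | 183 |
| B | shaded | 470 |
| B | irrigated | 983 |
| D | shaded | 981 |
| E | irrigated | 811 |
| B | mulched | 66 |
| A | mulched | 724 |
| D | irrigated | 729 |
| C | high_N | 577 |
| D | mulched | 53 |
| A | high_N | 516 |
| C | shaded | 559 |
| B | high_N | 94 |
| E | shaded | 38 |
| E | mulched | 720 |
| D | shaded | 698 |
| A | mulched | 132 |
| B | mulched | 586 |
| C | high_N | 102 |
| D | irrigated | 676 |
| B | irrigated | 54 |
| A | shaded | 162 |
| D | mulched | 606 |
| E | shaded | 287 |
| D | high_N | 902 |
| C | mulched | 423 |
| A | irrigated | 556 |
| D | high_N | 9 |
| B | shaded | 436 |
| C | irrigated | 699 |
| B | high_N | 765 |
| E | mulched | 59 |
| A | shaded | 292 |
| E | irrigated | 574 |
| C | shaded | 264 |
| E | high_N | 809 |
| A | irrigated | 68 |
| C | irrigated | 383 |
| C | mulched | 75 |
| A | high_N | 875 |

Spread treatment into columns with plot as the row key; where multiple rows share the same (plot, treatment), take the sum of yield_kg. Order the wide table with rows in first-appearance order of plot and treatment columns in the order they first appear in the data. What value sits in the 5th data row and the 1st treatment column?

679

With rows in first-appearance order of plot, row 5 is plot=C. treatment columns in first-appearance order: high_N, shaded, irrigated, mulched; column 1 is high_N.
Long rows with plot=C, treatment=high_N: 577 + 102 = 679.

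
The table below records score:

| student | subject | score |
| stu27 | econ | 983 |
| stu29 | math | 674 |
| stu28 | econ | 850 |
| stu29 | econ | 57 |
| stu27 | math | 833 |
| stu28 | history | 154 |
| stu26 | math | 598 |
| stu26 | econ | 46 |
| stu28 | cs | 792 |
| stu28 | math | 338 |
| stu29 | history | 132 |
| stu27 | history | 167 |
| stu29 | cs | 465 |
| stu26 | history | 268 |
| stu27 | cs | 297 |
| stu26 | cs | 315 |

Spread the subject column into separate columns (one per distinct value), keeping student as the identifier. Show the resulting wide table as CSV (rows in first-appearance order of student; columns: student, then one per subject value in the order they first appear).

Columns: student plus the 4 distinct subject values (econ, math, history, cs).
For example, row stu27 column econ takes score=983 from the long row (stu27, econ).

student,econ,math,history,cs
stu27,983,833,167,297
stu29,57,674,132,465
stu28,850,338,154,792
stu26,46,598,268,315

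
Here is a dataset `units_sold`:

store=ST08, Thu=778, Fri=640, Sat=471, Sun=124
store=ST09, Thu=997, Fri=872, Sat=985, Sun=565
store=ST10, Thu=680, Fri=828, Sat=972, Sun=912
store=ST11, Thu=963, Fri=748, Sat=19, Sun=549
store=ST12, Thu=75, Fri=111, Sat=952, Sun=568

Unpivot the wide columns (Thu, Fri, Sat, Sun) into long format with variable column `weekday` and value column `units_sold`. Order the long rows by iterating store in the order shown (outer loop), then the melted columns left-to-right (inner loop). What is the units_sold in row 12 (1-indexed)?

912

20 rows total (5 × 4). Row 12: index ⌊(12-1)/4⌋ = 2 into store → ST10; (12-1) mod 4 = 3 into the melted columns → Sun.
So row 12 is (ST10, Sun, 912); units_sold = 912.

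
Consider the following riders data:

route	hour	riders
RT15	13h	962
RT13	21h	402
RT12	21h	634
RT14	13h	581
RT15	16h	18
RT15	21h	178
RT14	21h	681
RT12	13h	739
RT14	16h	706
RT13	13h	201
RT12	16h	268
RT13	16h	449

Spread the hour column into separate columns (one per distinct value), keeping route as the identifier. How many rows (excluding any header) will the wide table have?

4

4 distinct route values → 4 rows.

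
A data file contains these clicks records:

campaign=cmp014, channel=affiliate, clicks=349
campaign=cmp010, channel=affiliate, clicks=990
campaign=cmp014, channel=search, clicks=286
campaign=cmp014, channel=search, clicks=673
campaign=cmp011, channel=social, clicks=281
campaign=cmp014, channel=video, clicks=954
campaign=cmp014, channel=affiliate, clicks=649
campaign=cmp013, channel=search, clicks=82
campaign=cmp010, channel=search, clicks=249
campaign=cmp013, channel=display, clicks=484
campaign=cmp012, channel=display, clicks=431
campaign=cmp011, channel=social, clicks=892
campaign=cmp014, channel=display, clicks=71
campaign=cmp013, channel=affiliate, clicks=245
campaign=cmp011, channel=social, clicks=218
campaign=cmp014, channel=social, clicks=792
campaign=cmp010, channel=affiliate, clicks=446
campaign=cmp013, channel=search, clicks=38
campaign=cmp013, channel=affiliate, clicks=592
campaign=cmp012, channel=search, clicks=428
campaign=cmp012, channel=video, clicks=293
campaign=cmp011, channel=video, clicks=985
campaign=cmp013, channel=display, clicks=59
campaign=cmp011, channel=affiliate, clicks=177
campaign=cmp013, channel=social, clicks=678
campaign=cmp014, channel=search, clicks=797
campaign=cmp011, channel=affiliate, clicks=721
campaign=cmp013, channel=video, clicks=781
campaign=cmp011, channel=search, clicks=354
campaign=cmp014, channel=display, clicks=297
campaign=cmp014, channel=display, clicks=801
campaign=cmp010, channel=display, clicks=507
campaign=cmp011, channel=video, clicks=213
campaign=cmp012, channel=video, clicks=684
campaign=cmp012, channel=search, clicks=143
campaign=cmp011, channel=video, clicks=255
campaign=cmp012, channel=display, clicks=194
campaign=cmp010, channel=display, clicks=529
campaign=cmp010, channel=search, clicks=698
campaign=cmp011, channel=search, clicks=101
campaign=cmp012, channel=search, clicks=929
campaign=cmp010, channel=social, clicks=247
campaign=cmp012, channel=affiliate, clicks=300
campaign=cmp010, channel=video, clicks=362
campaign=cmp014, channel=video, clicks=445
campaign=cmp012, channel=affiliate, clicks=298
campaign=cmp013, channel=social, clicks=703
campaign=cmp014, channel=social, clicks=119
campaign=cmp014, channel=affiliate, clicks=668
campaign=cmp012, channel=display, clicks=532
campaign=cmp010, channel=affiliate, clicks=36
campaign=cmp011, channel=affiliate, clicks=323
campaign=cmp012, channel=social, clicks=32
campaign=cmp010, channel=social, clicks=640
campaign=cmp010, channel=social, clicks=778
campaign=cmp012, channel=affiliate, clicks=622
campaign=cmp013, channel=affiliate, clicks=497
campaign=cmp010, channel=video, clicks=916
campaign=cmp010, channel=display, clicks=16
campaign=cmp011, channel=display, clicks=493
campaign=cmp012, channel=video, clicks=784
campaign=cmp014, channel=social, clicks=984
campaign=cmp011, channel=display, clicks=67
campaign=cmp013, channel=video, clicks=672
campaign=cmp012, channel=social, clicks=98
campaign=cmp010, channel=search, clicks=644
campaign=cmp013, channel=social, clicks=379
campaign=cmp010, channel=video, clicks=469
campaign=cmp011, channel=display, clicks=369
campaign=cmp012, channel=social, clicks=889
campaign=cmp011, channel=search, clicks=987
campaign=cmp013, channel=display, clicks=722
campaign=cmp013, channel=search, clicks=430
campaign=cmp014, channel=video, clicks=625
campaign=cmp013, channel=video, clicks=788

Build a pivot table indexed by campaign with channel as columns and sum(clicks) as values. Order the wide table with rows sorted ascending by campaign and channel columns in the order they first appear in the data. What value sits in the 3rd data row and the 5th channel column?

With rows sorted ascending by campaign, row 3 is campaign=cmp012. channel columns in first-appearance order: affiliate, search, social, video, display; column 5 is display.
Long rows with campaign=cmp012, channel=display: 431 + 194 + 532 = 1157.

1157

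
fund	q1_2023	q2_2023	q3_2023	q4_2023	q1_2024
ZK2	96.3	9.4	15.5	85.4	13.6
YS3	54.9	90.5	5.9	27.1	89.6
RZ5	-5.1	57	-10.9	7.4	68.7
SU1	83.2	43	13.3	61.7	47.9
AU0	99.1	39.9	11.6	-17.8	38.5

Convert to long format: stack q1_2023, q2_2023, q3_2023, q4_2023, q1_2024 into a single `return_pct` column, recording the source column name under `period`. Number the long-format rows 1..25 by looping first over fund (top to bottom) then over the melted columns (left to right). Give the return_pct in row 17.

25 rows total (5 × 5). Row 17: index ⌊(17-1)/5⌋ = 3 into fund → SU1; (17-1) mod 5 = 1 into the melted columns → q2_2023.
So row 17 is (SU1, q2_2023, 43); return_pct = 43.

43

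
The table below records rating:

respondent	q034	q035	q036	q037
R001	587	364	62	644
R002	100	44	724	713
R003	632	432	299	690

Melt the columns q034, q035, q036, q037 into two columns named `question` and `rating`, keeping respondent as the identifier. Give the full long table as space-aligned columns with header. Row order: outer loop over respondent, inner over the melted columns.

respondent  question  rating
R001        q034      587   
R001        q035      364   
R001        q036      62    
R001        q037      644   
R002        q034      100   
R002        q035      44    
R002        q036      724   
R002        q037      713   
R003        q034      632   
R003        q035      432   
R003        q036      299   
R003        q037      690   

Each (respondent, column) pair becomes one row: 3 × 4 = 12 rows.
For example, (R001, q034) → rating=587.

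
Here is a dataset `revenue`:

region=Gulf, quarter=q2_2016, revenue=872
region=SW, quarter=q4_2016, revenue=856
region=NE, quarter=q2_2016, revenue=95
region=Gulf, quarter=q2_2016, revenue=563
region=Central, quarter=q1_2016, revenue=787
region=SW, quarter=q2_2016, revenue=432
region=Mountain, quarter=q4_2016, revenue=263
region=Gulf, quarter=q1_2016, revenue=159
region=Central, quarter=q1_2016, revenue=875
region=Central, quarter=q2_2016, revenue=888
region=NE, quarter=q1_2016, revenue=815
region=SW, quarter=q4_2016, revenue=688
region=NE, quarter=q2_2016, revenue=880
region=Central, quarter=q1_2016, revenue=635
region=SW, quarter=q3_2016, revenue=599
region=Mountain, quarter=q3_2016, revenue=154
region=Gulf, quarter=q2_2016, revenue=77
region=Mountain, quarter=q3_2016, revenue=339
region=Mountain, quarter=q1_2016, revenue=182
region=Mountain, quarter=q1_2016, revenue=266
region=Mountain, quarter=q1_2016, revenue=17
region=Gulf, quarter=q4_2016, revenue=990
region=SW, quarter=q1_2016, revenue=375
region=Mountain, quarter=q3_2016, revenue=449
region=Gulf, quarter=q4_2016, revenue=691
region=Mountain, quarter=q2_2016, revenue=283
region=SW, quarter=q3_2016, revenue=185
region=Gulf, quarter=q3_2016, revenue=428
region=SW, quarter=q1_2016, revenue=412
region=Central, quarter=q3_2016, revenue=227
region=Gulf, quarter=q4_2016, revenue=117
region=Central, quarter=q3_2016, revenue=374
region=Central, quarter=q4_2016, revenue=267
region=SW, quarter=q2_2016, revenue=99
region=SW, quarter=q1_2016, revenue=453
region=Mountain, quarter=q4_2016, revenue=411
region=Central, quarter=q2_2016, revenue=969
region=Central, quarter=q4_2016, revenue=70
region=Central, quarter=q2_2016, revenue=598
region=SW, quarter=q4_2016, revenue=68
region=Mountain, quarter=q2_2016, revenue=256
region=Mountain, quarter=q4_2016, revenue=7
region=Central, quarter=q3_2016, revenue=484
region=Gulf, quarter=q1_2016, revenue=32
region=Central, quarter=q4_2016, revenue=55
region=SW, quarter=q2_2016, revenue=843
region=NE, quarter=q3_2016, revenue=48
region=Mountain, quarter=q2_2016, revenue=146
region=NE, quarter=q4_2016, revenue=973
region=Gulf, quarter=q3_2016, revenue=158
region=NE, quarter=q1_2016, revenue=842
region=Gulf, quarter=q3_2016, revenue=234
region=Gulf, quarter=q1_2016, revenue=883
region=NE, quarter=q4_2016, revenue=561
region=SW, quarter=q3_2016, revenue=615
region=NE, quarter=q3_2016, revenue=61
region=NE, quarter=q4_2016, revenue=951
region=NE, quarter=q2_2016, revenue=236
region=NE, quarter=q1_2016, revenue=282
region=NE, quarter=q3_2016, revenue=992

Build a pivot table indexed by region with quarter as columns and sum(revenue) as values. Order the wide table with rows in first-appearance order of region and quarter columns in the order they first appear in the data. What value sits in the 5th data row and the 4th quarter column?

942

With rows in first-appearance order of region, row 5 is region=Mountain. quarter columns in first-appearance order: q2_2016, q4_2016, q1_2016, q3_2016; column 4 is q3_2016.
Long rows with region=Mountain, quarter=q3_2016: 154 + 339 + 449 = 942.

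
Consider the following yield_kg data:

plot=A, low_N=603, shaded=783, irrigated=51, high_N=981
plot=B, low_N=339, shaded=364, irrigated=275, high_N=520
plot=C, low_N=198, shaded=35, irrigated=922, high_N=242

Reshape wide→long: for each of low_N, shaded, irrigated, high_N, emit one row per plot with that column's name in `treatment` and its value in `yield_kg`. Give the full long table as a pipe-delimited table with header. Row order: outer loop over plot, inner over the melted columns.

Each (plot, column) pair becomes one row: 3 × 4 = 12 rows.
For example, (A, low_N) → yield_kg=603.

| plot | treatment | yield_kg |
| A | low_N | 603 |
| A | shaded | 783 |
| A | irrigated | 51 |
| A | high_N | 981 |
| B | low_N | 339 |
| B | shaded | 364 |
| B | irrigated | 275 |
| B | high_N | 520 |
| C | low_N | 198 |
| C | shaded | 35 |
| C | irrigated | 922 |
| C | high_N | 242 |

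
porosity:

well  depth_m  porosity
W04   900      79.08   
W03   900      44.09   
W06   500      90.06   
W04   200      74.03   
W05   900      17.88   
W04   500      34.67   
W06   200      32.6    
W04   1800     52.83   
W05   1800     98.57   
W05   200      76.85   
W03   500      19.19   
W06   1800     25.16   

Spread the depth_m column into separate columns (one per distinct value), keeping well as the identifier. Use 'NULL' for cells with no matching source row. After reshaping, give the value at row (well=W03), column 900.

44.09

The long row with well=W03, depth_m=900 has porosity=44.09.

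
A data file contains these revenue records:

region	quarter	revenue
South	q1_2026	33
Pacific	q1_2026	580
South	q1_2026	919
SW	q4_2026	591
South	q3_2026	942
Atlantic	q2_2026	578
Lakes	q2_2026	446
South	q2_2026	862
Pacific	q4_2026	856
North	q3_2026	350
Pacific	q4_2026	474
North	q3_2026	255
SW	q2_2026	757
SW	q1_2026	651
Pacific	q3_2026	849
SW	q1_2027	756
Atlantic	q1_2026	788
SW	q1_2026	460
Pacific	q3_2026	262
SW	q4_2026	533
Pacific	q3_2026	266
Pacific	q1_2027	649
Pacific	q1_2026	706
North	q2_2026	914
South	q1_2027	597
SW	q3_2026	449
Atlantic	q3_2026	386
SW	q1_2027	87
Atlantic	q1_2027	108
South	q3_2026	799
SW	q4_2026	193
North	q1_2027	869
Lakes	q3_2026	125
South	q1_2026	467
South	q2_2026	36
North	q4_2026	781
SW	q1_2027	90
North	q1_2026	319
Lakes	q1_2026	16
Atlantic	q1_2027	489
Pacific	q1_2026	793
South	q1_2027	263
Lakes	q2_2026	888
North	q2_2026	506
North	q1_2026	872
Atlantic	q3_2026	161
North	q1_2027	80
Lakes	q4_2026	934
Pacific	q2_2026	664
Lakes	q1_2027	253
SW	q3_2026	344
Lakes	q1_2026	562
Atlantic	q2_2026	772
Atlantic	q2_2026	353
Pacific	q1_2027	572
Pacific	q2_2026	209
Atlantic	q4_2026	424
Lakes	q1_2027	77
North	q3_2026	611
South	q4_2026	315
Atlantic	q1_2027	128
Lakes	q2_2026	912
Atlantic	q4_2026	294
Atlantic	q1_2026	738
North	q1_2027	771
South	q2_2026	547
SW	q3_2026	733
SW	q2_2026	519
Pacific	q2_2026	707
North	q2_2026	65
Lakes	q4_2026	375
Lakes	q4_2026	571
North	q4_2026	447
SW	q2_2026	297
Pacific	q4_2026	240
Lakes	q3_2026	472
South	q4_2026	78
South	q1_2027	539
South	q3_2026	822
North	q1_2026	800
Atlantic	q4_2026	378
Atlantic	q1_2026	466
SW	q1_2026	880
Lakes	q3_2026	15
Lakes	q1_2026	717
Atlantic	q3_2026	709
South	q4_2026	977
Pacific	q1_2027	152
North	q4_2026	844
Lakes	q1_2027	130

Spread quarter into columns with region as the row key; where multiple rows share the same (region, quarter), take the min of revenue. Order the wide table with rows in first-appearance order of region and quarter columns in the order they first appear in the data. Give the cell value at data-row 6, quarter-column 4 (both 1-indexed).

65

With rows in first-appearance order of region, row 6 is region=North. quarter columns in first-appearance order: q1_2026, q4_2026, q3_2026, q2_2026, q1_2027; column 4 is q2_2026.
Long rows with region=North, quarter=q2_2026: min(914, 506, 65) = 65.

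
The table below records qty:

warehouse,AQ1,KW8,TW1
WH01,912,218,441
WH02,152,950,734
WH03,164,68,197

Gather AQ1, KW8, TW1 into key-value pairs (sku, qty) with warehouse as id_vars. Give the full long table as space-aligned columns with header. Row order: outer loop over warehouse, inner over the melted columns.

Each (warehouse, column) pair becomes one row: 3 × 3 = 9 rows.
For example, (WH01, AQ1) → qty=912.

warehouse  sku  qty
WH01       AQ1  912
WH01       KW8  218
WH01       TW1  441
WH02       AQ1  152
WH02       KW8  950
WH02       TW1  734
WH03       AQ1  164
WH03       KW8  68 
WH03       TW1  197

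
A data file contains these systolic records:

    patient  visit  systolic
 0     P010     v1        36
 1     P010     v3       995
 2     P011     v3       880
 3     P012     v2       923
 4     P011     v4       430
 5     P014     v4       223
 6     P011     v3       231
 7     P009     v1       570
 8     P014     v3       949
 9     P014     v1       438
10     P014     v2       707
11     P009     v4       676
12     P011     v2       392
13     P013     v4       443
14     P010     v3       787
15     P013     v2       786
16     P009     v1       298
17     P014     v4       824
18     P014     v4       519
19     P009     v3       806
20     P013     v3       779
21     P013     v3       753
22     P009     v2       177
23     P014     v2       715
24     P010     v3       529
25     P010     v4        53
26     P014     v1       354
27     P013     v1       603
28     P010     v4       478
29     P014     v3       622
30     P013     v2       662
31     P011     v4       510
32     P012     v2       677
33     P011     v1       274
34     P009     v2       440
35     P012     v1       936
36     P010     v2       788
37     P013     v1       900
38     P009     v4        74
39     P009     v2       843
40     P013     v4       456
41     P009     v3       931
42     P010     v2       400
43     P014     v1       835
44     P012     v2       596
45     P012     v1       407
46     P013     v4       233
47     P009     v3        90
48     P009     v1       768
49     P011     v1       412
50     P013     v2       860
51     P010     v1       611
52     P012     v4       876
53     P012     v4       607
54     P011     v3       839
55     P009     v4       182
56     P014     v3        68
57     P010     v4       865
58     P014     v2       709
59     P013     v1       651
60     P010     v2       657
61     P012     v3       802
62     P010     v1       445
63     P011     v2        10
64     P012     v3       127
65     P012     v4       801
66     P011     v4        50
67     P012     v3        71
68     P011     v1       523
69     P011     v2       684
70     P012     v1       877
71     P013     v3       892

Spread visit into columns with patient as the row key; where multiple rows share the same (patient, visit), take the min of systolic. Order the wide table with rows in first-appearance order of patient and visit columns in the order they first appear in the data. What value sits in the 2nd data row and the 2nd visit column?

With rows in first-appearance order of patient, row 2 is patient=P011. visit columns in first-appearance order: v1, v3, v2, v4; column 2 is v3.
Long rows with patient=P011, visit=v3: min(880, 231, 839) = 231.

231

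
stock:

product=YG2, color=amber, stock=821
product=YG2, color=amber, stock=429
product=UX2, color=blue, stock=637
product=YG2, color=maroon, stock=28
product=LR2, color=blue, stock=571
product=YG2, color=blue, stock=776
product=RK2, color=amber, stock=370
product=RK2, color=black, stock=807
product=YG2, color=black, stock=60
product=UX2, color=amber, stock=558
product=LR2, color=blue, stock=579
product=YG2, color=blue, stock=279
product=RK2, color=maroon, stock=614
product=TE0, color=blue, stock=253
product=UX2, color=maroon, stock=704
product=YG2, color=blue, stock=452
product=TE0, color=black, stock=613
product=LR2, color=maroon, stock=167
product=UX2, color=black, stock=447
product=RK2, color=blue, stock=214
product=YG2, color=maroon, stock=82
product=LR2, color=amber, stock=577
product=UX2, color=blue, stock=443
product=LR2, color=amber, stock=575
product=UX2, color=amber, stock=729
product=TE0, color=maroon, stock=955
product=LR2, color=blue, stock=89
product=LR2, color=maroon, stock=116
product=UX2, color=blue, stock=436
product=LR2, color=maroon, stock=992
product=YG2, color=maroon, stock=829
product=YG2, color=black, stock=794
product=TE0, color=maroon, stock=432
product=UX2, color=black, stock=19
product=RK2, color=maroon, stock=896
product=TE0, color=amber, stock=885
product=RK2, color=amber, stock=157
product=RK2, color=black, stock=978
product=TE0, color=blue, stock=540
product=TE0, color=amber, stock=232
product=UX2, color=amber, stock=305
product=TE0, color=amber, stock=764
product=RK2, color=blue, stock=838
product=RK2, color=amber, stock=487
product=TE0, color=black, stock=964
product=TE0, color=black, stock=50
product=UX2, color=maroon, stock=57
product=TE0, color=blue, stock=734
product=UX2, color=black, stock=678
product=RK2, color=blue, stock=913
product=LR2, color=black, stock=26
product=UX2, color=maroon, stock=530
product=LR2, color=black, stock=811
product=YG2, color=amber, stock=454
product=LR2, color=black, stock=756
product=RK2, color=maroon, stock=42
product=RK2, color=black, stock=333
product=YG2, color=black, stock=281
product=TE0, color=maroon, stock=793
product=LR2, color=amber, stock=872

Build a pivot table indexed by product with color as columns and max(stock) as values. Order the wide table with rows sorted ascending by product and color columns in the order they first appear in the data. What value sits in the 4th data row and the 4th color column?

678

With rows sorted ascending by product, row 4 is product=UX2. color columns in first-appearance order: amber, blue, maroon, black; column 4 is black.
Long rows with product=UX2, color=black: max(447, 19, 678) = 678.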